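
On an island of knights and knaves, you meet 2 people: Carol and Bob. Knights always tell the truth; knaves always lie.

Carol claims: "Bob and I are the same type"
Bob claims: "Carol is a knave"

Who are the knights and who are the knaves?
Carol is a knave.
Bob is a knight.

Verification:
- Carol (knave) says "Bob and I are the same type" - this is FALSE (a lie) because Carol is a knave and Bob is a knight.
- Bob (knight) says "Carol is a knave" - this is TRUE because Carol is a knave.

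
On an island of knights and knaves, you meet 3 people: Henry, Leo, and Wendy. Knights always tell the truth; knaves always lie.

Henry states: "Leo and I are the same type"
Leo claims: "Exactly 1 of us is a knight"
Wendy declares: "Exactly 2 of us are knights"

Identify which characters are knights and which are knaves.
Henry is a knave.
Leo is a knight.
Wendy is a knave.

Verification:
- Henry (knave) says "Leo and I are the same type" - this is FALSE (a lie) because Henry is a knave and Leo is a knight.
- Leo (knight) says "Exactly 1 of us is a knight" - this is TRUE because there are 1 knights.
- Wendy (knave) says "Exactly 2 of us are knights" - this is FALSE (a lie) because there are 1 knights.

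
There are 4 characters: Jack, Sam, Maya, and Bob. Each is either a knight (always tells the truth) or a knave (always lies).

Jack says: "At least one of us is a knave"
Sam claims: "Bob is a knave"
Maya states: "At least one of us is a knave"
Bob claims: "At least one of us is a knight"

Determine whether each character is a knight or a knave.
Jack is a knight.
Sam is a knave.
Maya is a knight.
Bob is a knight.

Verification:
- Jack (knight) says "At least one of us is a knave" - this is TRUE because Sam is a knave.
- Sam (knave) says "Bob is a knave" - this is FALSE (a lie) because Bob is a knight.
- Maya (knight) says "At least one of us is a knave" - this is TRUE because Sam is a knave.
- Bob (knight) says "At least one of us is a knight" - this is TRUE because Jack, Maya, and Bob are knights.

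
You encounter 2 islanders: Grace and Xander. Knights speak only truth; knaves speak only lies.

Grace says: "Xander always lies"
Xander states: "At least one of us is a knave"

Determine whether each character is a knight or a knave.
Grace is a knave.
Xander is a knight.

Verification:
- Grace (knave) says "Xander always lies" - this is FALSE (a lie) because Xander is a knight.
- Xander (knight) says "At least one of us is a knave" - this is TRUE because Grace is a knave.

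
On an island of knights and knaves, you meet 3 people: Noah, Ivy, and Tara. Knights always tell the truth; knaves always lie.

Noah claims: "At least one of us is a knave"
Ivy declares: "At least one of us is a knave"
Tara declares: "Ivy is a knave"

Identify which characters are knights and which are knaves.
Noah is a knight.
Ivy is a knight.
Tara is a knave.

Verification:
- Noah (knight) says "At least one of us is a knave" - this is TRUE because Tara is a knave.
- Ivy (knight) says "At least one of us is a knave" - this is TRUE because Tara is a knave.
- Tara (knave) says "Ivy is a knave" - this is FALSE (a lie) because Ivy is a knight.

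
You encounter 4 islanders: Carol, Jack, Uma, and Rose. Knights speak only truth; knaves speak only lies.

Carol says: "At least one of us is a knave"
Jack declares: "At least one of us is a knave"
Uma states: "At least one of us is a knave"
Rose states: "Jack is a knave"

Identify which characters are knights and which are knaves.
Carol is a knight.
Jack is a knight.
Uma is a knight.
Rose is a knave.

Verification:
- Carol (knight) says "At least one of us is a knave" - this is TRUE because Rose is a knave.
- Jack (knight) says "At least one of us is a knave" - this is TRUE because Rose is a knave.
- Uma (knight) says "At least one of us is a knave" - this is TRUE because Rose is a knave.
- Rose (knave) says "Jack is a knave" - this is FALSE (a lie) because Jack is a knight.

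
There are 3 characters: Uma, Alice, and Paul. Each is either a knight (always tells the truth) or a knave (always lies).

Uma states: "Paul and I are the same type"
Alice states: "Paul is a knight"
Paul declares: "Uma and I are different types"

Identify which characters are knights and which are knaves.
Uma is a knave.
Alice is a knight.
Paul is a knight.

Verification:
- Uma (knave) says "Paul and I are the same type" - this is FALSE (a lie) because Uma is a knave and Paul is a knight.
- Alice (knight) says "Paul is a knight" - this is TRUE because Paul is a knight.
- Paul (knight) says "Uma and I are different types" - this is TRUE because Paul is a knight and Uma is a knave.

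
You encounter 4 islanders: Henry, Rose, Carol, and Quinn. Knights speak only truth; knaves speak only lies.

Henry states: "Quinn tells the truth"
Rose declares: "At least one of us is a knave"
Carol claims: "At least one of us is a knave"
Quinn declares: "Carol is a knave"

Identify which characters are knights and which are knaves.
Henry is a knave.
Rose is a knight.
Carol is a knight.
Quinn is a knave.

Verification:
- Henry (knave) says "Quinn tells the truth" - this is FALSE (a lie) because Quinn is a knave.
- Rose (knight) says "At least one of us is a knave" - this is TRUE because Henry and Quinn are knaves.
- Carol (knight) says "At least one of us is a knave" - this is TRUE because Henry and Quinn are knaves.
- Quinn (knave) says "Carol is a knave" - this is FALSE (a lie) because Carol is a knight.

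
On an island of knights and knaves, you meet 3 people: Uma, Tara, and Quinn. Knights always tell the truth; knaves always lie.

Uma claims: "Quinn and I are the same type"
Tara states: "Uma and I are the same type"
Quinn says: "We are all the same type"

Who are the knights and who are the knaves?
Uma is a knight.
Tara is a knight.
Quinn is a knight.

Verification:
- Uma (knight) says "Quinn and I are the same type" - this is TRUE because Uma is a knight and Quinn is a knight.
- Tara (knight) says "Uma and I are the same type" - this is TRUE because Tara is a knight and Uma is a knight.
- Quinn (knight) says "We are all the same type" - this is TRUE because Uma, Tara, and Quinn are knights.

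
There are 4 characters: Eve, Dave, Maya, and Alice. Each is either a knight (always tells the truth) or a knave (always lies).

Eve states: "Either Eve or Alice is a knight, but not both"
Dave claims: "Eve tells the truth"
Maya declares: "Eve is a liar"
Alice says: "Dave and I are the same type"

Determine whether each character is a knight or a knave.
Eve is a knight.
Dave is a knight.
Maya is a knave.
Alice is a knave.

Verification:
- Eve (knight) says "Either Eve or Alice is a knight, but not both" - this is TRUE because Eve is a knight and Alice is a knave.
- Dave (knight) says "Eve tells the truth" - this is TRUE because Eve is a knight.
- Maya (knave) says "Eve is a liar" - this is FALSE (a lie) because Eve is a knight.
- Alice (knave) says "Dave and I are the same type" - this is FALSE (a lie) because Alice is a knave and Dave is a knight.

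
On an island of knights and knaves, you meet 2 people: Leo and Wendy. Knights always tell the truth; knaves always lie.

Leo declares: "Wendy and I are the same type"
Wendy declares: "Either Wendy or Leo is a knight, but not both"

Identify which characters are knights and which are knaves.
Leo is a knave.
Wendy is a knight.

Verification:
- Leo (knave) says "Wendy and I are the same type" - this is FALSE (a lie) because Leo is a knave and Wendy is a knight.
- Wendy (knight) says "Either Wendy or Leo is a knight, but not both" - this is TRUE because Wendy is a knight and Leo is a knave.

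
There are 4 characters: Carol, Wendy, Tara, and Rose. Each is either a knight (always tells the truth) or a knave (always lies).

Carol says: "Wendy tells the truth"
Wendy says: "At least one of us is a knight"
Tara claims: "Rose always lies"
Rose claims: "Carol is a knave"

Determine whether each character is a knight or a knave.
Carol is a knight.
Wendy is a knight.
Tara is a knight.
Rose is a knave.

Verification:
- Carol (knight) says "Wendy tells the truth" - this is TRUE because Wendy is a knight.
- Wendy (knight) says "At least one of us is a knight" - this is TRUE because Carol, Wendy, and Tara are knights.
- Tara (knight) says "Rose always lies" - this is TRUE because Rose is a knave.
- Rose (knave) says "Carol is a knave" - this is FALSE (a lie) because Carol is a knight.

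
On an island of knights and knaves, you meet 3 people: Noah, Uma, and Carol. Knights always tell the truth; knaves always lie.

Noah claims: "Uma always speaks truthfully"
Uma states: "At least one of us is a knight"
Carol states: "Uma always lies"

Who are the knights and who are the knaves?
Noah is a knight.
Uma is a knight.
Carol is a knave.

Verification:
- Noah (knight) says "Uma always speaks truthfully" - this is TRUE because Uma is a knight.
- Uma (knight) says "At least one of us is a knight" - this is TRUE because Noah and Uma are knights.
- Carol (knave) says "Uma always lies" - this is FALSE (a lie) because Uma is a knight.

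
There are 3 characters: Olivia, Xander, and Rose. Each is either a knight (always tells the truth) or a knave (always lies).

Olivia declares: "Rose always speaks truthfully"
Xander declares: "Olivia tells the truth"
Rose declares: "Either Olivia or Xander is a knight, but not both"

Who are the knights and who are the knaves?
Olivia is a knave.
Xander is a knave.
Rose is a knave.

Verification:
- Olivia (knave) says "Rose always speaks truthfully" - this is FALSE (a lie) because Rose is a knave.
- Xander (knave) says "Olivia tells the truth" - this is FALSE (a lie) because Olivia is a knave.
- Rose (knave) says "Either Olivia or Xander is a knight, but not both" - this is FALSE (a lie) because Olivia is a knave and Xander is a knave.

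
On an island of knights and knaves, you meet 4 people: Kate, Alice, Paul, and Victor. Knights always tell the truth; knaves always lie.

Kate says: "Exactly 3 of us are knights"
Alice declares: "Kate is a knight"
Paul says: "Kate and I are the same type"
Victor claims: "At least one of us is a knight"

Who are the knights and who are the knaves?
Kate is a knight.
Alice is a knight.
Paul is a knave.
Victor is a knight.

Verification:
- Kate (knight) says "Exactly 3 of us are knights" - this is TRUE because there are 3 knights.
- Alice (knight) says "Kate is a knight" - this is TRUE because Kate is a knight.
- Paul (knave) says "Kate and I are the same type" - this is FALSE (a lie) because Paul is a knave and Kate is a knight.
- Victor (knight) says "At least one of us is a knight" - this is TRUE because Kate, Alice, and Victor are knights.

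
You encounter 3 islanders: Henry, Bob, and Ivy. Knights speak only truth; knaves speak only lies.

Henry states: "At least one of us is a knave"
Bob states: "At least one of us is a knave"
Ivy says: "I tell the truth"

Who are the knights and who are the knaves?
Henry is a knight.
Bob is a knight.
Ivy is a knave.

Verification:
- Henry (knight) says "At least one of us is a knave" - this is TRUE because Ivy is a knave.
- Bob (knight) says "At least one of us is a knave" - this is TRUE because Ivy is a knave.
- Ivy (knave) says "I tell the truth" - this is FALSE (a lie) because Ivy is a knave.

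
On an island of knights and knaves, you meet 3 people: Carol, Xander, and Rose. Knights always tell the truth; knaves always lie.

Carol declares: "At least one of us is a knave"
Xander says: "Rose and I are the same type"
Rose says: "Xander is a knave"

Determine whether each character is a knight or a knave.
Carol is a knight.
Xander is a knave.
Rose is a knight.

Verification:
- Carol (knight) says "At least one of us is a knave" - this is TRUE because Xander is a knave.
- Xander (knave) says "Rose and I are the same type" - this is FALSE (a lie) because Xander is a knave and Rose is a knight.
- Rose (knight) says "Xander is a knave" - this is TRUE because Xander is a knave.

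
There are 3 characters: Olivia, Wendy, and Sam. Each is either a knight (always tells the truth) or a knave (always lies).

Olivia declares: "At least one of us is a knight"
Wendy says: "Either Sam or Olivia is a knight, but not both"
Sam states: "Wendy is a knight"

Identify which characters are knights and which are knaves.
Olivia is a knave.
Wendy is a knave.
Sam is a knave.

Verification:
- Olivia (knave) says "At least one of us is a knight" - this is FALSE (a lie) because no one is a knight.
- Wendy (knave) says "Either Sam or Olivia is a knight, but not both" - this is FALSE (a lie) because Sam is a knave and Olivia is a knave.
- Sam (knave) says "Wendy is a knight" - this is FALSE (a lie) because Wendy is a knave.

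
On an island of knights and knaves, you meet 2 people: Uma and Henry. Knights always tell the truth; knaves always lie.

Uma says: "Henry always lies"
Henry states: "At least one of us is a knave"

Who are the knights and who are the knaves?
Uma is a knave.
Henry is a knight.

Verification:
- Uma (knave) says "Henry always lies" - this is FALSE (a lie) because Henry is a knight.
- Henry (knight) says "At least one of us is a knave" - this is TRUE because Uma is a knave.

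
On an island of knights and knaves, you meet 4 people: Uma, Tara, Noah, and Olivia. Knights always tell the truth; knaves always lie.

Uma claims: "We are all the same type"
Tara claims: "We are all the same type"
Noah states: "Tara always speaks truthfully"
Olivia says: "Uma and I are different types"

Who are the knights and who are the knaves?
Uma is a knave.
Tara is a knave.
Noah is a knave.
Olivia is a knight.

Verification:
- Uma (knave) says "We are all the same type" - this is FALSE (a lie) because Olivia is a knight and Uma, Tara, and Noah are knaves.
- Tara (knave) says "We are all the same type" - this is FALSE (a lie) because Olivia is a knight and Uma, Tara, and Noah are knaves.
- Noah (knave) says "Tara always speaks truthfully" - this is FALSE (a lie) because Tara is a knave.
- Olivia (knight) says "Uma and I are different types" - this is TRUE because Olivia is a knight and Uma is a knave.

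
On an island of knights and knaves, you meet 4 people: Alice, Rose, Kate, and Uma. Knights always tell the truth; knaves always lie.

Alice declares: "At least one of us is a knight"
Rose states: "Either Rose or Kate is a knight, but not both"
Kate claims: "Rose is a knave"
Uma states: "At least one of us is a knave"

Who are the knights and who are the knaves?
Alice is a knight.
Rose is a knight.
Kate is a knave.
Uma is a knight.

Verification:
- Alice (knight) says "At least one of us is a knight" - this is TRUE because Alice, Rose, and Uma are knights.
- Rose (knight) says "Either Rose or Kate is a knight, but not both" - this is TRUE because Rose is a knight and Kate is a knave.
- Kate (knave) says "Rose is a knave" - this is FALSE (a lie) because Rose is a knight.
- Uma (knight) says "At least one of us is a knave" - this is TRUE because Kate is a knave.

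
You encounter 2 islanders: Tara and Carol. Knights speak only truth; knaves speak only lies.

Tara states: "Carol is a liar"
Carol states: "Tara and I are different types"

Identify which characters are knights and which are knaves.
Tara is a knave.
Carol is a knight.

Verification:
- Tara (knave) says "Carol is a liar" - this is FALSE (a lie) because Carol is a knight.
- Carol (knight) says "Tara and I are different types" - this is TRUE because Carol is a knight and Tara is a knave.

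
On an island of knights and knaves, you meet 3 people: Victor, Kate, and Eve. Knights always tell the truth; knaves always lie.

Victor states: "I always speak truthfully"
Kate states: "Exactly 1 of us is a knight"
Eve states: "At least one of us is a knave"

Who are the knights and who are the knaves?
Victor is a knight.
Kate is a knave.
Eve is a knight.

Verification:
- Victor (knight) says "I always speak truthfully" - this is TRUE because Victor is a knight.
- Kate (knave) says "Exactly 1 of us is a knight" - this is FALSE (a lie) because there are 2 knights.
- Eve (knight) says "At least one of us is a knave" - this is TRUE because Kate is a knave.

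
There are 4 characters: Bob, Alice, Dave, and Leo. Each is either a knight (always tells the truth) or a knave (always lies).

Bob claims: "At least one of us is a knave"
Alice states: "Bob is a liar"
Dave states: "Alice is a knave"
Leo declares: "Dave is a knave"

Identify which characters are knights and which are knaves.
Bob is a knight.
Alice is a knave.
Dave is a knight.
Leo is a knave.

Verification:
- Bob (knight) says "At least one of us is a knave" - this is TRUE because Alice and Leo are knaves.
- Alice (knave) says "Bob is a liar" - this is FALSE (a lie) because Bob is a knight.
- Dave (knight) says "Alice is a knave" - this is TRUE because Alice is a knave.
- Leo (knave) says "Dave is a knave" - this is FALSE (a lie) because Dave is a knight.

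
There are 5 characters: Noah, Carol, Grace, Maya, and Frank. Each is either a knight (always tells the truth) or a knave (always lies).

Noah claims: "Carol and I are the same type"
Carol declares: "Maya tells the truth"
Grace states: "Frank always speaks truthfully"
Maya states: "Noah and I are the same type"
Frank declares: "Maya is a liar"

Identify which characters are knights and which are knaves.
Noah is a knight.
Carol is a knight.
Grace is a knave.
Maya is a knight.
Frank is a knave.

Verification:
- Noah (knight) says "Carol and I are the same type" - this is TRUE because Noah is a knight and Carol is a knight.
- Carol (knight) says "Maya tells the truth" - this is TRUE because Maya is a knight.
- Grace (knave) says "Frank always speaks truthfully" - this is FALSE (a lie) because Frank is a knave.
- Maya (knight) says "Noah and I are the same type" - this is TRUE because Maya is a knight and Noah is a knight.
- Frank (knave) says "Maya is a liar" - this is FALSE (a lie) because Maya is a knight.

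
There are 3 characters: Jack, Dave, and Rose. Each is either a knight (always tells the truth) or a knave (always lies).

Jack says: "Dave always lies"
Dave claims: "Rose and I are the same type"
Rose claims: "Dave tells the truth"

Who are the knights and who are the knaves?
Jack is a knave.
Dave is a knight.
Rose is a knight.

Verification:
- Jack (knave) says "Dave always lies" - this is FALSE (a lie) because Dave is a knight.
- Dave (knight) says "Rose and I are the same type" - this is TRUE because Dave is a knight and Rose is a knight.
- Rose (knight) says "Dave tells the truth" - this is TRUE because Dave is a knight.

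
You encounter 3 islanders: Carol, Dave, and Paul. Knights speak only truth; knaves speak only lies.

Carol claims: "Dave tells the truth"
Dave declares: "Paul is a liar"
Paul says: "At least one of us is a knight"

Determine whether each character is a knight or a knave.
Carol is a knave.
Dave is a knave.
Paul is a knight.

Verification:
- Carol (knave) says "Dave tells the truth" - this is FALSE (a lie) because Dave is a knave.
- Dave (knave) says "Paul is a liar" - this is FALSE (a lie) because Paul is a knight.
- Paul (knight) says "At least one of us is a knight" - this is TRUE because Paul is a knight.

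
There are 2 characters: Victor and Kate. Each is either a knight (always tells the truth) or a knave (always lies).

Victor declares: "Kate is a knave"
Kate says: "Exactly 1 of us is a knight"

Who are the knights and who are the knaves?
Victor is a knave.
Kate is a knight.

Verification:
- Victor (knave) says "Kate is a knave" - this is FALSE (a lie) because Kate is a knight.
- Kate (knight) says "Exactly 1 of us is a knight" - this is TRUE because there are 1 knights.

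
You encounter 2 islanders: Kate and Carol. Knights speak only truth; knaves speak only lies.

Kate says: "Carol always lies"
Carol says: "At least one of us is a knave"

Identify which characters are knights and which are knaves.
Kate is a knave.
Carol is a knight.

Verification:
- Kate (knave) says "Carol always lies" - this is FALSE (a lie) because Carol is a knight.
- Carol (knight) says "At least one of us is a knave" - this is TRUE because Kate is a knave.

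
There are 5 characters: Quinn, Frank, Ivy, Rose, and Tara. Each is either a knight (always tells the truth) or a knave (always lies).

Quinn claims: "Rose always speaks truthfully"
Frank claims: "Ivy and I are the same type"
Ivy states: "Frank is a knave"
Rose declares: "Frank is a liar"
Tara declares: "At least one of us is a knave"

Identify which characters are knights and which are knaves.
Quinn is a knight.
Frank is a knave.
Ivy is a knight.
Rose is a knight.
Tara is a knight.

Verification:
- Quinn (knight) says "Rose always speaks truthfully" - this is TRUE because Rose is a knight.
- Frank (knave) says "Ivy and I are the same type" - this is FALSE (a lie) because Frank is a knave and Ivy is a knight.
- Ivy (knight) says "Frank is a knave" - this is TRUE because Frank is a knave.
- Rose (knight) says "Frank is a liar" - this is TRUE because Frank is a knave.
- Tara (knight) says "At least one of us is a knave" - this is TRUE because Frank is a knave.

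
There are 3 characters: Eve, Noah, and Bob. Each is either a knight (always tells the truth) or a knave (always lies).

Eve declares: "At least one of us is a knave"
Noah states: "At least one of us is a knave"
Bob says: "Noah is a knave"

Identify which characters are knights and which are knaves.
Eve is a knight.
Noah is a knight.
Bob is a knave.

Verification:
- Eve (knight) says "At least one of us is a knave" - this is TRUE because Bob is a knave.
- Noah (knight) says "At least one of us is a knave" - this is TRUE because Bob is a knave.
- Bob (knave) says "Noah is a knave" - this is FALSE (a lie) because Noah is a knight.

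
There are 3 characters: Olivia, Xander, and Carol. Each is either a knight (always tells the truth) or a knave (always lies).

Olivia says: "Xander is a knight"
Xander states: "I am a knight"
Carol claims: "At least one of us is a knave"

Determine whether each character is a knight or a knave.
Olivia is a knave.
Xander is a knave.
Carol is a knight.

Verification:
- Olivia (knave) says "Xander is a knight" - this is FALSE (a lie) because Xander is a knave.
- Xander (knave) says "I am a knight" - this is FALSE (a lie) because Xander is a knave.
- Carol (knight) says "At least one of us is a knave" - this is TRUE because Olivia and Xander are knaves.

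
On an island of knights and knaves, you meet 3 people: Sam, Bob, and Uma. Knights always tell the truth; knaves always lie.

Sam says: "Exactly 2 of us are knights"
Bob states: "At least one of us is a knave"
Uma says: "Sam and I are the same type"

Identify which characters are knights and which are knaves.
Sam is a knight.
Bob is a knight.
Uma is a knave.

Verification:
- Sam (knight) says "Exactly 2 of us are knights" - this is TRUE because there are 2 knights.
- Bob (knight) says "At least one of us is a knave" - this is TRUE because Uma is a knave.
- Uma (knave) says "Sam and I are the same type" - this is FALSE (a lie) because Uma is a knave and Sam is a knight.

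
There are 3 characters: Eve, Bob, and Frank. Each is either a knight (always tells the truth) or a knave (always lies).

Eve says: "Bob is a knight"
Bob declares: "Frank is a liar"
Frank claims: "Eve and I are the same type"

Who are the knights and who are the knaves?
Eve is a knight.
Bob is a knight.
Frank is a knave.

Verification:
- Eve (knight) says "Bob is a knight" - this is TRUE because Bob is a knight.
- Bob (knight) says "Frank is a liar" - this is TRUE because Frank is a knave.
- Frank (knave) says "Eve and I are the same type" - this is FALSE (a lie) because Frank is a knave and Eve is a knight.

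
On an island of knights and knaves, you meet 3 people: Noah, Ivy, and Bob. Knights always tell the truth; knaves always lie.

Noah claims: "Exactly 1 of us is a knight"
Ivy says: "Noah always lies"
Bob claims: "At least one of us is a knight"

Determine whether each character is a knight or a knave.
Noah is a knave.
Ivy is a knight.
Bob is a knight.

Verification:
- Noah (knave) says "Exactly 1 of us is a knight" - this is FALSE (a lie) because there are 2 knights.
- Ivy (knight) says "Noah always lies" - this is TRUE because Noah is a knave.
- Bob (knight) says "At least one of us is a knight" - this is TRUE because Ivy and Bob are knights.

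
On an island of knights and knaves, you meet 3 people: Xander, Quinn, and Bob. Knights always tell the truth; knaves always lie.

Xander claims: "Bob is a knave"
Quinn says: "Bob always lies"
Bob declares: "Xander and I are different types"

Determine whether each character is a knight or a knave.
Xander is a knave.
Quinn is a knave.
Bob is a knight.

Verification:
- Xander (knave) says "Bob is a knave" - this is FALSE (a lie) because Bob is a knight.
- Quinn (knave) says "Bob always lies" - this is FALSE (a lie) because Bob is a knight.
- Bob (knight) says "Xander and I are different types" - this is TRUE because Bob is a knight and Xander is a knave.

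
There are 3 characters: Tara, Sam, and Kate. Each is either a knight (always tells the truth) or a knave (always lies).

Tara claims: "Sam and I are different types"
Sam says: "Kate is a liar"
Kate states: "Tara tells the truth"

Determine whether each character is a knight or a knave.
Tara is a knight.
Sam is a knave.
Kate is a knight.

Verification:
- Tara (knight) says "Sam and I are different types" - this is TRUE because Tara is a knight and Sam is a knave.
- Sam (knave) says "Kate is a liar" - this is FALSE (a lie) because Kate is a knight.
- Kate (knight) says "Tara tells the truth" - this is TRUE because Tara is a knight.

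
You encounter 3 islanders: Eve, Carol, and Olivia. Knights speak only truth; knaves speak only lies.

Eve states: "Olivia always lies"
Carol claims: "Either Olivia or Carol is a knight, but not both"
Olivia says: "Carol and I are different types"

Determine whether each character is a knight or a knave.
Eve is a knight.
Carol is a knave.
Olivia is a knave.

Verification:
- Eve (knight) says "Olivia always lies" - this is TRUE because Olivia is a knave.
- Carol (knave) says "Either Olivia or Carol is a knight, but not both" - this is FALSE (a lie) because Olivia is a knave and Carol is a knave.
- Olivia (knave) says "Carol and I are different types" - this is FALSE (a lie) because Olivia is a knave and Carol is a knave.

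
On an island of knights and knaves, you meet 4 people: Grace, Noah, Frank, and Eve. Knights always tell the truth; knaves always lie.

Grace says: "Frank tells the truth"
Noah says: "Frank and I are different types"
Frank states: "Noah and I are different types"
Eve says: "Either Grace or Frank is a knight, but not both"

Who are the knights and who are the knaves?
Grace is a knave.
Noah is a knave.
Frank is a knave.
Eve is a knave.

Verification:
- Grace (knave) says "Frank tells the truth" - this is FALSE (a lie) because Frank is a knave.
- Noah (knave) says "Frank and I are different types" - this is FALSE (a lie) because Noah is a knave and Frank is a knave.
- Frank (knave) says "Noah and I are different types" - this is FALSE (a lie) because Frank is a knave and Noah is a knave.
- Eve (knave) says "Either Grace or Frank is a knight, but not both" - this is FALSE (a lie) because Grace is a knave and Frank is a knave.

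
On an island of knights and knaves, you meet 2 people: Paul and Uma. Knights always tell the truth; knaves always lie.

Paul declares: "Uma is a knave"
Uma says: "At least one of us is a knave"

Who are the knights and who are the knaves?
Paul is a knave.
Uma is a knight.

Verification:
- Paul (knave) says "Uma is a knave" - this is FALSE (a lie) because Uma is a knight.
- Uma (knight) says "At least one of us is a knave" - this is TRUE because Paul is a knave.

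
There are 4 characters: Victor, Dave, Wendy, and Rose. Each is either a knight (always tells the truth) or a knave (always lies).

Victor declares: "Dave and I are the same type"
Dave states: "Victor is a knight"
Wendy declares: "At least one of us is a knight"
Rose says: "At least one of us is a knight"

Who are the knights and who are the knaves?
Victor is a knight.
Dave is a knight.
Wendy is a knight.
Rose is a knight.

Verification:
- Victor (knight) says "Dave and I are the same type" - this is TRUE because Victor is a knight and Dave is a knight.
- Dave (knight) says "Victor is a knight" - this is TRUE because Victor is a knight.
- Wendy (knight) says "At least one of us is a knight" - this is TRUE because Victor, Dave, Wendy, and Rose are knights.
- Rose (knight) says "At least one of us is a knight" - this is TRUE because Victor, Dave, Wendy, and Rose are knights.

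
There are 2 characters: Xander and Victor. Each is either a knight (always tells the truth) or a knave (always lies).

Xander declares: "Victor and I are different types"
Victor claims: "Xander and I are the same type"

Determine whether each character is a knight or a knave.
Xander is a knight.
Victor is a knave.

Verification:
- Xander (knight) says "Victor and I are different types" - this is TRUE because Xander is a knight and Victor is a knave.
- Victor (knave) says "Xander and I are the same type" - this is FALSE (a lie) because Victor is a knave and Xander is a knight.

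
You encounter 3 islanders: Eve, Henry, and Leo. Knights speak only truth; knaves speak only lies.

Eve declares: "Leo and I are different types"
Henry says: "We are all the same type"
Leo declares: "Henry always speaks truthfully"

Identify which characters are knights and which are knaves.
Eve is a knight.
Henry is a knave.
Leo is a knave.

Verification:
- Eve (knight) says "Leo and I are different types" - this is TRUE because Eve is a knight and Leo is a knave.
- Henry (knave) says "We are all the same type" - this is FALSE (a lie) because Eve is a knight and Henry and Leo are knaves.
- Leo (knave) says "Henry always speaks truthfully" - this is FALSE (a lie) because Henry is a knave.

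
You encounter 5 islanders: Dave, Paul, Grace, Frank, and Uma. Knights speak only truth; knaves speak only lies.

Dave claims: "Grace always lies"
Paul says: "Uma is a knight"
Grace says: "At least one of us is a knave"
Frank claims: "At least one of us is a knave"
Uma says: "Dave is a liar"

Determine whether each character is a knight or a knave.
Dave is a knave.
Paul is a knight.
Grace is a knight.
Frank is a knight.
Uma is a knight.

Verification:
- Dave (knave) says "Grace always lies" - this is FALSE (a lie) because Grace is a knight.
- Paul (knight) says "Uma is a knight" - this is TRUE because Uma is a knight.
- Grace (knight) says "At least one of us is a knave" - this is TRUE because Dave is a knave.
- Frank (knight) says "At least one of us is a knave" - this is TRUE because Dave is a knave.
- Uma (knight) says "Dave is a liar" - this is TRUE because Dave is a knave.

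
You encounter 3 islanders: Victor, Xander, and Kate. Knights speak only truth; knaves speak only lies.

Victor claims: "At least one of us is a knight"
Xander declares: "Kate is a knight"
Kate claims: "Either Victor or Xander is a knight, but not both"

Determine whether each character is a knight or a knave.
Victor is a knave.
Xander is a knave.
Kate is a knave.

Verification:
- Victor (knave) says "At least one of us is a knight" - this is FALSE (a lie) because no one is a knight.
- Xander (knave) says "Kate is a knight" - this is FALSE (a lie) because Kate is a knave.
- Kate (knave) says "Either Victor or Xander is a knight, but not both" - this is FALSE (a lie) because Victor is a knave and Xander is a knave.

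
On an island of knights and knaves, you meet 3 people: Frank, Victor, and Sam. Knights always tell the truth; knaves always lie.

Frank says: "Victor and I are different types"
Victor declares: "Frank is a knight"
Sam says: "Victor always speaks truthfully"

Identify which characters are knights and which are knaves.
Frank is a knave.
Victor is a knave.
Sam is a knave.

Verification:
- Frank (knave) says "Victor and I are different types" - this is FALSE (a lie) because Frank is a knave and Victor is a knave.
- Victor (knave) says "Frank is a knight" - this is FALSE (a lie) because Frank is a knave.
- Sam (knave) says "Victor always speaks truthfully" - this is FALSE (a lie) because Victor is a knave.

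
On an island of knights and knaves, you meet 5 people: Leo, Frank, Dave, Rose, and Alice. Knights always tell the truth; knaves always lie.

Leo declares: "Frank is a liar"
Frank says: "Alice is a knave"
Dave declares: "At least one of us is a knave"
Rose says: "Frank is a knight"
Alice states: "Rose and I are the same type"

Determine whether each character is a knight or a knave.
Leo is a knave.
Frank is a knight.
Dave is a knight.
Rose is a knight.
Alice is a knave.

Verification:
- Leo (knave) says "Frank is a liar" - this is FALSE (a lie) because Frank is a knight.
- Frank (knight) says "Alice is a knave" - this is TRUE because Alice is a knave.
- Dave (knight) says "At least one of us is a knave" - this is TRUE because Leo and Alice are knaves.
- Rose (knight) says "Frank is a knight" - this is TRUE because Frank is a knight.
- Alice (knave) says "Rose and I are the same type" - this is FALSE (a lie) because Alice is a knave and Rose is a knight.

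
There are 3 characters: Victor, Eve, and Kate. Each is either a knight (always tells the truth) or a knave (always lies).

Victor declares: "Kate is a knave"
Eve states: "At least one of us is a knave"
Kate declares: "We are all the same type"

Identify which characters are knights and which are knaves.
Victor is a knight.
Eve is a knight.
Kate is a knave.

Verification:
- Victor (knight) says "Kate is a knave" - this is TRUE because Kate is a knave.
- Eve (knight) says "At least one of us is a knave" - this is TRUE because Kate is a knave.
- Kate (knave) says "We are all the same type" - this is FALSE (a lie) because Victor and Eve are knights and Kate is a knave.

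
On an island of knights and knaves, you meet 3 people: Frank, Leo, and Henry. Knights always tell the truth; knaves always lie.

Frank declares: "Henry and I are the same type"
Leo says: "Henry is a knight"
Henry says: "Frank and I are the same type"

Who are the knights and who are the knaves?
Frank is a knight.
Leo is a knight.
Henry is a knight.

Verification:
- Frank (knight) says "Henry and I are the same type" - this is TRUE because Frank is a knight and Henry is a knight.
- Leo (knight) says "Henry is a knight" - this is TRUE because Henry is a knight.
- Henry (knight) says "Frank and I are the same type" - this is TRUE because Henry is a knight and Frank is a knight.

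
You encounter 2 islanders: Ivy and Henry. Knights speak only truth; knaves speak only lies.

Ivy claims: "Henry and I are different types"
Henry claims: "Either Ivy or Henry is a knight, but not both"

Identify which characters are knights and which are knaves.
Ivy is a knave.
Henry is a knave.

Verification:
- Ivy (knave) says "Henry and I are different types" - this is FALSE (a lie) because Ivy is a knave and Henry is a knave.
- Henry (knave) says "Either Ivy or Henry is a knight, but not both" - this is FALSE (a lie) because Ivy is a knave and Henry is a knave.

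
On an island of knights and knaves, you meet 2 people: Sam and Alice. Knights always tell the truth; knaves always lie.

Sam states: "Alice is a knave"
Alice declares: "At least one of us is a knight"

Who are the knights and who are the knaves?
Sam is a knave.
Alice is a knight.

Verification:
- Sam (knave) says "Alice is a knave" - this is FALSE (a lie) because Alice is a knight.
- Alice (knight) says "At least one of us is a knight" - this is TRUE because Alice is a knight.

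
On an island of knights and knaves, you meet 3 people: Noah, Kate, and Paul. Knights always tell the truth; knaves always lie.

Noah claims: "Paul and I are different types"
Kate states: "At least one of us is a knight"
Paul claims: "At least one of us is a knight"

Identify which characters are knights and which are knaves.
Noah is a knave.
Kate is a knave.
Paul is a knave.

Verification:
- Noah (knave) says "Paul and I are different types" - this is FALSE (a lie) because Noah is a knave and Paul is a knave.
- Kate (knave) says "At least one of us is a knight" - this is FALSE (a lie) because no one is a knight.
- Paul (knave) says "At least one of us is a knight" - this is FALSE (a lie) because no one is a knight.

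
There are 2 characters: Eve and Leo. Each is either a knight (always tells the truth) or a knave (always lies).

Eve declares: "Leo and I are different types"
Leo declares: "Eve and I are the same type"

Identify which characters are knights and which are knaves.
Eve is a knight.
Leo is a knave.

Verification:
- Eve (knight) says "Leo and I are different types" - this is TRUE because Eve is a knight and Leo is a knave.
- Leo (knave) says "Eve and I are the same type" - this is FALSE (a lie) because Leo is a knave and Eve is a knight.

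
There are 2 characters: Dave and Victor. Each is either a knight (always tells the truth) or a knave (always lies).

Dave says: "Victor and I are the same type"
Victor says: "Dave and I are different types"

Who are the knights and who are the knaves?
Dave is a knave.
Victor is a knight.

Verification:
- Dave (knave) says "Victor and I are the same type" - this is FALSE (a lie) because Dave is a knave and Victor is a knight.
- Victor (knight) says "Dave and I are different types" - this is TRUE because Victor is a knight and Dave is a knave.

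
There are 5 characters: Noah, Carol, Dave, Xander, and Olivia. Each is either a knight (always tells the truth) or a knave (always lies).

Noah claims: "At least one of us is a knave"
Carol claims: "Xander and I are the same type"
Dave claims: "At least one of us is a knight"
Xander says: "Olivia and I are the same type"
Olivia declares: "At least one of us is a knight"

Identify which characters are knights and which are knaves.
Noah is a knight.
Carol is a knave.
Dave is a knight.
Xander is a knight.
Olivia is a knight.

Verification:
- Noah (knight) says "At least one of us is a knave" - this is TRUE because Carol is a knave.
- Carol (knave) says "Xander and I are the same type" - this is FALSE (a lie) because Carol is a knave and Xander is a knight.
- Dave (knight) says "At least one of us is a knight" - this is TRUE because Noah, Dave, Xander, and Olivia are knights.
- Xander (knight) says "Olivia and I are the same type" - this is TRUE because Xander is a knight and Olivia is a knight.
- Olivia (knight) says "At least one of us is a knight" - this is TRUE because Noah, Dave, Xander, and Olivia are knights.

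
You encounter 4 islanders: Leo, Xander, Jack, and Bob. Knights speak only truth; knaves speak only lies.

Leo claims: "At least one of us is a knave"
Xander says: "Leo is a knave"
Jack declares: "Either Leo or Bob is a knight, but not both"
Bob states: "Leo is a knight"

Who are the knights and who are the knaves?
Leo is a knight.
Xander is a knave.
Jack is a knave.
Bob is a knight.

Verification:
- Leo (knight) says "At least one of us is a knave" - this is TRUE because Xander and Jack are knaves.
- Xander (knave) says "Leo is a knave" - this is FALSE (a lie) because Leo is a knight.
- Jack (knave) says "Either Leo or Bob is a knight, but not both" - this is FALSE (a lie) because Leo is a knight and Bob is a knight.
- Bob (knight) says "Leo is a knight" - this is TRUE because Leo is a knight.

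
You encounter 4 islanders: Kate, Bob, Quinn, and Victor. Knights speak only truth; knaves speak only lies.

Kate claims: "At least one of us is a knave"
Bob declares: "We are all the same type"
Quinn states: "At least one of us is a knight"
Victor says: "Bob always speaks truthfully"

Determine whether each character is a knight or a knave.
Kate is a knight.
Bob is a knave.
Quinn is a knight.
Victor is a knave.

Verification:
- Kate (knight) says "At least one of us is a knave" - this is TRUE because Bob and Victor are knaves.
- Bob (knave) says "We are all the same type" - this is FALSE (a lie) because Kate and Quinn are knights and Bob and Victor are knaves.
- Quinn (knight) says "At least one of us is a knight" - this is TRUE because Kate and Quinn are knights.
- Victor (knave) says "Bob always speaks truthfully" - this is FALSE (a lie) because Bob is a knave.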